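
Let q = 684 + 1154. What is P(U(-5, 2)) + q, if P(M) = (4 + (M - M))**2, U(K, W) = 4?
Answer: 1854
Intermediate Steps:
P(M) = 16 (P(M) = (4 + 0)**2 = 4**2 = 16)
q = 1838
P(U(-5, 2)) + q = 16 + 1838 = 1854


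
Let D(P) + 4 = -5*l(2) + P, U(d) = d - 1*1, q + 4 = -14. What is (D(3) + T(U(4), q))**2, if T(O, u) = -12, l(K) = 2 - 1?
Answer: 324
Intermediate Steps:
q = -18 (q = -4 - 14 = -18)
l(K) = 1
U(d) = -1 + d (U(d) = d - 1 = -1 + d)
D(P) = -9 + P (D(P) = -4 + (-5*1 + P) = -4 + (-5 + P) = -9 + P)
(D(3) + T(U(4), q))**2 = ((-9 + 3) - 12)**2 = (-6 - 12)**2 = (-18)**2 = 324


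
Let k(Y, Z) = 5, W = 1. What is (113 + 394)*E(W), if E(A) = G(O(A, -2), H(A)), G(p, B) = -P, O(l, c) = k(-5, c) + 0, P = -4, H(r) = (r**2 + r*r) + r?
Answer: 2028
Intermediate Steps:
H(r) = r + 2*r**2 (H(r) = (r**2 + r**2) + r = 2*r**2 + r = r + 2*r**2)
O(l, c) = 5 (O(l, c) = 5 + 0 = 5)
G(p, B) = 4 (G(p, B) = -1*(-4) = 4)
E(A) = 4
(113 + 394)*E(W) = (113 + 394)*4 = 507*4 = 2028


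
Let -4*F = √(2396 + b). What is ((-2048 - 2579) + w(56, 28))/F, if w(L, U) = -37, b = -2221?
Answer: 18656*√7/35 ≈ 1410.3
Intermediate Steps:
F = -5*√7/4 (F = -√(2396 - 2221)/4 = -5*√7/4 ≈ -3.3072)
((-2048 - 2579) + w(56, 28))/F = ((-2048 - 2579) - 37)/((-5*√7/4)) = (-4627 - 37)*(-4*√7/35) = -(-18656)*√7/35 = 18656*√7/35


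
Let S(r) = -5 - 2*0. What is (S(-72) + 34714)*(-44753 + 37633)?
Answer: -247128080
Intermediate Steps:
S(r) = -5 (S(r) = -5 + 0 = -5)
(S(-72) + 34714)*(-44753 + 37633) = (-5 + 34714)*(-44753 + 37633) = 34709*(-7120) = -247128080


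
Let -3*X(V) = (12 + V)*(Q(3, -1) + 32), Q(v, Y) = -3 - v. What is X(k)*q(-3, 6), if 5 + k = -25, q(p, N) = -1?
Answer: -156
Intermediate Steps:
k = -30 (k = -5 - 25 = -30)
X(V) = -104 - 26*V/3 (X(V) = -(12 + V)*((-3 - 1*3) + 32)/3 = -(12 + V)*((-3 - 3) + 32)/3 = -(12 + V)*(-6 + 32)/3 = -(12 + V)*26/3 = -(312 + 26*V)/3 = -104 - 26*V/3)
X(k)*q(-3, 6) = (-104 - 26/3*(-30))*(-1) = (-104 + 260)*(-1) = 156*(-1) = -156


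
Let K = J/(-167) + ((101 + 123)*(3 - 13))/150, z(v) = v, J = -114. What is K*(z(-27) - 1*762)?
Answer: 9388574/835 ≈ 11244.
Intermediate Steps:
K = -35698/2505 (K = -114/(-167) + ((101 + 123)*(3 - 13))/150 = -114*(-1/167) + (224*(-10))*(1/150) = 114/167 - 2240*1/150 = 114/167 - 224/15 = -35698/2505 ≈ -14.251)
K*(z(-27) - 1*762) = -35698*(-27 - 1*762)/2505 = -35698*(-27 - 762)/2505 = -35698/2505*(-789) = 9388574/835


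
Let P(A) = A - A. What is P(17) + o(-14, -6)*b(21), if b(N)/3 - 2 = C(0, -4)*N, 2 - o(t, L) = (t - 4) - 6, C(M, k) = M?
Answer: 156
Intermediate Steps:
o(t, L) = 12 - t (o(t, L) = 2 - ((t - 4) - 6) = 2 - ((-4 + t) - 6) = 2 - (-10 + t) = 2 + (10 - t) = 12 - t)
P(A) = 0
b(N) = 6 (b(N) = 6 + 3*(0*N) = 6 + 3*0 = 6 + 0 = 6)
P(17) + o(-14, -6)*b(21) = 0 + (12 - 1*(-14))*6 = 0 + (12 + 14)*6 = 0 + 26*6 = 0 + 156 = 156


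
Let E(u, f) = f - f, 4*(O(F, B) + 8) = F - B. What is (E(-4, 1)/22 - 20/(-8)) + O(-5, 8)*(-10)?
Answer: 115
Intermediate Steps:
O(F, B) = -8 - B/4 + F/4 (O(F, B) = -8 + (F - B)/4 = -8 + (-B/4 + F/4) = -8 - B/4 + F/4)
E(u, f) = 0
(E(-4, 1)/22 - 20/(-8)) + O(-5, 8)*(-10) = (0/22 - 20/(-8)) + (-8 - 1/4*8 + (1/4)*(-5))*(-10) = (0*(1/22) - 20*(-1/8)) + (-8 - 2 - 5/4)*(-10) = (0 + 5/2) - 45/4*(-10) = 5/2 + 225/2 = 115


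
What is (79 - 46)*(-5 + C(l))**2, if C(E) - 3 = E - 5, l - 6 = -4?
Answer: 825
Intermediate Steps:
l = 2 (l = 6 - 4 = 2)
C(E) = -2 + E (C(E) = 3 + (E - 5) = 3 + (-5 + E) = -2 + E)
(79 - 46)*(-5 + C(l))**2 = (79 - 46)*(-5 + (-2 + 2))**2 = 33*(-5 + 0)**2 = 33*(-5)**2 = 33*25 = 825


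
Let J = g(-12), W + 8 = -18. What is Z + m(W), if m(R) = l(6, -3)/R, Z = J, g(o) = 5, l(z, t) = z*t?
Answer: 74/13 ≈ 5.6923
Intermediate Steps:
W = -26 (W = -8 - 18 = -26)
l(z, t) = t*z
J = 5
Z = 5
m(R) = -18/R (m(R) = (-3*6)/R = -18/R)
Z + m(W) = 5 - 18/(-26) = 5 - 18*(-1/26) = 5 + 9/13 = 74/13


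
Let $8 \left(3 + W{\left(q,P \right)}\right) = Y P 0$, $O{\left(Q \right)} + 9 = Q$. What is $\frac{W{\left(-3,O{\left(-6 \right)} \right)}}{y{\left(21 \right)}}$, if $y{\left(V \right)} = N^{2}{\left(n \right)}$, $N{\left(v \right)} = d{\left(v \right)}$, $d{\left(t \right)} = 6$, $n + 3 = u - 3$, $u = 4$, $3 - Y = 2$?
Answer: $- \frac{1}{12} \approx -0.083333$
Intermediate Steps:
$Y = 1$ ($Y = 3 - 2 = 1$)
$O{\left(Q \right)} = -9 + Q$
$n = -2$ ($n = -3 + \left(4 - 3\right) = -3 + 1 = -2$)
$N{\left(v \right)} = 6$
$W{\left(q,P \right)} = -3$ ($W{\left(q,P \right)} = -3 + \frac{1 P 0}{8} = -3 + \frac{P 0}{8} = -3 + \frac{1}{8} \cdot 0 = -3 + 0 = -3$)
$y{\left(V \right)} = 36$ ($y{\left(V \right)} = 6^{2} = 36$)
$\frac{W{\left(-3,O{\left(-6 \right)} \right)}}{y{\left(21 \right)}} = - \frac{3}{36} = \left(-3\right) \frac{1}{36} = - \frac{1}{12}$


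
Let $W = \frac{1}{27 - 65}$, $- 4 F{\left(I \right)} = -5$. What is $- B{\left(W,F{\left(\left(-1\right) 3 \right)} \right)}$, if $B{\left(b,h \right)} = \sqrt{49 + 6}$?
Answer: $- \sqrt{55} \approx -7.4162$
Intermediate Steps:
$F{\left(I \right)} = \frac{5}{4}$ ($F{\left(I \right)} = \left(- \frac{1}{4}\right) \left(-5\right) = \frac{5}{4}$)
$W = - \frac{1}{38}$ ($W = \frac{1}{-38} = - \frac{1}{38} \approx -0.026316$)
$B{\left(b,h \right)} = \sqrt{55}$
$- B{\left(W,F{\left(\left(-1\right) 3 \right)} \right)} = - \sqrt{55}$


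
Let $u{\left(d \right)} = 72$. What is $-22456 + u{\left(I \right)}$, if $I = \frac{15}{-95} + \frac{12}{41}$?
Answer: $-22384$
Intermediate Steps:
$I = \frac{105}{779}$ ($I = 15 \left(- \frac{1}{95}\right) + 12 \cdot \frac{1}{41} = - \frac{3}{19} + \frac{12}{41} = \frac{105}{779} \approx 0.13479$)
$-22456 + u{\left(I \right)} = -22456 + 72 = -22384$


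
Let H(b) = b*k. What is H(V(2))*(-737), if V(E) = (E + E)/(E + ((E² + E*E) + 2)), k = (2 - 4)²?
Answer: -2948/3 ≈ -982.67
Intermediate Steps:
k = 4 (k = (-2)² = 4)
V(E) = 2*E/(2 + E + 2*E²) (V(E) = (2*E)/(E + ((E² + E²) + 2)) = (2*E)/(E + (2*E² + 2)) = (2*E)/(E + (2 + 2*E²)) = (2*E)/(2 + E + 2*E²) = 2*E/(2 + E + 2*E²))
H(b) = 4*b (H(b) = b*4 = 4*b)
H(V(2))*(-737) = (4*(2*2/(2 + 2 + 2*2²)))*(-737) = (4*(2*2/(2 + 2 + 2*4)))*(-737) = (4*(2*2/(2 + 2 + 8)))*(-737) = (4*(2*2/12))*(-737) = (4*(2*2*(1/12)))*(-737) = (4*(⅓))*(-737) = (4/3)*(-737) = -2948/3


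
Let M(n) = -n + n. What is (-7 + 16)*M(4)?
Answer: 0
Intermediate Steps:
M(n) = 0
(-7 + 16)*M(4) = (-7 + 16)*0 = 9*0 = 0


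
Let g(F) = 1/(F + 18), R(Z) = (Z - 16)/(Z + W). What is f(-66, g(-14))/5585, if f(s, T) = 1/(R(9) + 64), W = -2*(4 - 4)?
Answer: 9/3177865 ≈ 2.8321e-6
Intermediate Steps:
W = 0 (W = -2*0 = 0)
R(Z) = (-16 + Z)/Z (R(Z) = (Z - 16)/(Z + 0) = (-16 + Z)/Z)
g(F) = 1/(18 + F)
f(s, T) = 9/569 (f(s, T) = 1/((-16 + 9)/9 + 64) = 1/((⅑)*(-7) + 64) = 1/(-7/9 + 64) = 1/(569/9) = 9/569)
f(-66, g(-14))/5585 = (9/569)/5585 = (9/569)*(1/5585) = 9/3177865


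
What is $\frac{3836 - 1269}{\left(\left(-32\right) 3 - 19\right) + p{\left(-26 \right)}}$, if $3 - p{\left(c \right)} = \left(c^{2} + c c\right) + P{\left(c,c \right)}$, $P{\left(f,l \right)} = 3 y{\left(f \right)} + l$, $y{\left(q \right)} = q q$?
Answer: $- \frac{2567}{3466} \approx -0.74062$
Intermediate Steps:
$y{\left(q \right)} = q^{2}$
$P{\left(f,l \right)} = l + 3 f^{2}$ ($P{\left(f,l \right)} = 3 f^{2} + l = l + 3 f^{2}$)
$p{\left(c \right)} = 3 - c - 5 c^{2}$ ($p{\left(c \right)} = 3 - \left(\left(c^{2} + c c\right) + \left(c + 3 c^{2}\right)\right) = 3 - \left(\left(c^{2} + c^{2}\right) + \left(c + 3 c^{2}\right)\right) = 3 - \left(2 c^{2} + \left(c + 3 c^{2}\right)\right) = 3 - \left(c + 5 c^{2}\right) = 3 - c - 5 c^{2}$)
$\frac{3836 - 1269}{\left(\left(-32\right) 3 - 19\right) + p{\left(-26 \right)}} = \frac{3836 - 1269}{\left(\left(-32\right) 3 - 19\right) - \left(-29 + 3380\right)} = \frac{2567}{\left(-96 - 19\right) + \left(3 + 26 - 3380\right)} = \frac{2567}{-115 + \left(3 + 26 - 3380\right)} = \frac{2567}{-115 - 3351} = \frac{2567}{-3466} = 2567 \left(- \frac{1}{3466}\right) = - \frac{2567}{3466}$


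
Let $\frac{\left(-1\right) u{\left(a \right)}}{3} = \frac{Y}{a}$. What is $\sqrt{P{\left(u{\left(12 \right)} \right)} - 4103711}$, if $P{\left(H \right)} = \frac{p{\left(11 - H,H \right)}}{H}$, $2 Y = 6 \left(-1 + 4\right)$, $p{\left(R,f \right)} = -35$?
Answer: $\frac{i \sqrt{36933259}}{3} \approx 2025.8 i$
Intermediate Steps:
$Y = 9$ ($Y = \frac{6 \left(-1 + 4\right)}{2} = \frac{6 \cdot 3}{2} = \frac{1}{2} \cdot 18 = 9$)
$u{\left(a \right)} = - \frac{27}{a}$ ($u{\left(a \right)} = - 3 \frac{9}{a} = - \frac{27}{a}$)
$P{\left(H \right)} = - \frac{35}{H}$
$\sqrt{P{\left(u{\left(12 \right)} \right)} - 4103711} = \sqrt{- \frac{35}{\left(-27\right) \frac{1}{12}} - 4103711} = \sqrt{- \frac{35}{- \frac{9}{4}} - 4103711} = \sqrt{\left(-35\right) \left(- \frac{4}{9}\right) - 4103711} = \sqrt{\frac{140}{9} - 4103711} = \sqrt{- \frac{36933259}{9}} = \frac{i \sqrt{36933259}}{3}$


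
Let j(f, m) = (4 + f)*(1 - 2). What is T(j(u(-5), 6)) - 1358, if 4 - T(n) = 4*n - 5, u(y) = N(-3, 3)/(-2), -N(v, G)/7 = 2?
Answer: -1305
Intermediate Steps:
N(v, G) = -14 (N(v, G) = -7*2 = -14)
u(y) = 7 (u(y) = -14/(-2) = -14*(-½) = 7)
j(f, m) = -4 - f (j(f, m) = (4 + f)*(-1) = -4 - f)
T(n) = 9 - 4*n (T(n) = 4 - (4*n - 5) = 4 - (-5 + 4*n) = 4 + (5 - 4*n) = 9 - 4*n)
T(j(u(-5), 6)) - 1358 = (9 - 4*(-4 - 1*7)) - 1358 = (9 - 4*(-4 - 7)) - 1358 = (9 - 4*(-11)) - 1358 = (9 + 44) - 1358 = 53 - 1358 = -1305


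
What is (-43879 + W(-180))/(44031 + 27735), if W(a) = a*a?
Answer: -11479/71766 ≈ -0.15995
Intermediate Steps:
W(a) = a²
(-43879 + W(-180))/(44031 + 27735) = (-43879 + (-180)²)/(44031 + 27735) = (-43879 + 32400)/71766 = -11479*1/71766 = -11479/71766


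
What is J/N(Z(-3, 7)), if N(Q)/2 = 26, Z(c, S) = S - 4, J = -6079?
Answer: -6079/52 ≈ -116.90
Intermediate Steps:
Z(c, S) = -4 + S
N(Q) = 52 (N(Q) = 2*26 = 52)
J/N(Z(-3, 7)) = -6079/52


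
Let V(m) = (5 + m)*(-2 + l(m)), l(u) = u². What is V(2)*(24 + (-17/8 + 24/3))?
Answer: 1673/4 ≈ 418.25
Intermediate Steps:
V(m) = (-2 + m²)*(5 + m) (V(m) = (5 + m)*(-2 + m²) = (-2 + m²)*(5 + m))
V(2)*(24 + (-17/8 + 24/3)) = (-10 + 2³ - 2*2 + 5*2²)*(24 + (-17/8 + 24/3)) = (-10 + 8 - 4 + 5*4)*(24 + (-17*⅛ + 24*(⅓))) = (-10 + 8 - 4 + 20)*(24 + (-17/8 + 8)) = 14*(24 + 47/8) = 14*(239/8) = 1673/4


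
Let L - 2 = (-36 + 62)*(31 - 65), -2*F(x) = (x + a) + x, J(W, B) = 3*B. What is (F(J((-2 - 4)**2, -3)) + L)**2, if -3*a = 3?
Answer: 3045025/4 ≈ 7.6126e+5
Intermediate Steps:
a = -1 (a = -1/3*3 = -1)
F(x) = 1/2 - x (F(x) = -((x - 1) + x)/2 = -((-1 + x) + x)/2 = -(-1 + 2*x)/2 = 1/2 - x)
L = -882 (L = 2 + (-36 + 62)*(31 - 65) = 2 + 26*(-34) = 2 - 884 = -882)
(F(J((-2 - 4)**2, -3)) + L)**2 = ((1/2 - 3*(-3)) - 882)**2 = ((1/2 - 1*(-9)) - 882)**2 = ((1/2 + 9) - 882)**2 = (19/2 - 882)**2 = (-1745/2)**2 = 3045025/4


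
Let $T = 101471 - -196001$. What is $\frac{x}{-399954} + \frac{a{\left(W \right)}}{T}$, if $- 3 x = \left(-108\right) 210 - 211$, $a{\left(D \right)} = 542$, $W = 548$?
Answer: $- \frac{1539776587}{89231337216} \approx -0.017256$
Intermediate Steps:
$x = \frac{22891}{3}$ ($x = - \frac{\left(-108\right) 210 - 211}{3} = - \frac{-22680 - 211}{3} = \left(- \frac{1}{3}\right) \left(-22891\right) = \frac{22891}{3} \approx 7630.3$)
$T = 297472$ ($T = 101471 + 196001 = 297472$)
$\frac{x}{-399954} + \frac{a{\left(W \right)}}{T} = \frac{22891}{3 \left(-399954\right)} + \frac{542}{297472} = \frac{22891}{3} \left(- \frac{1}{399954}\right) + 542 \cdot \frac{1}{297472} = - \frac{22891}{1199862} + \frac{271}{148736} = - \frac{1539776587}{89231337216}$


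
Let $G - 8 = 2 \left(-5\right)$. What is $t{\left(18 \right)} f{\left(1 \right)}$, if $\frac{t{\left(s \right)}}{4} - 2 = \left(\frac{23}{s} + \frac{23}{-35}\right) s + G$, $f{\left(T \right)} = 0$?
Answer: $0$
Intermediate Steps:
$G = -2$ ($G = 8 + 2 \left(-5\right) = 8 - 10 = -2$)
$t{\left(s \right)} = 4 s \left(- \frac{23}{35} + \frac{23}{s}\right)$ ($t{\left(s \right)} = 8 + 4 \left(\left(\frac{23}{s} + \frac{23}{-35}\right) s - 2\right) = 8 + 4 \left(\left(\frac{23}{s} + 23 \left(- \frac{1}{35}\right)\right) s - 2\right) = 8 + 4 \left(\left(\frac{23}{s} - \frac{23}{35}\right) s - 2\right) = 8 + 4 \left(\left(- \frac{23}{35} + \frac{23}{s}\right) s - 2\right) = 8 + 4 \left(s \left(- \frac{23}{35} + \frac{23}{s}\right) - 2\right) = 8 + 4 \left(-2 + s \left(- \frac{23}{35} + \frac{23}{s}\right)\right) = 8 + \left(-8 + 4 s \left(- \frac{23}{35} + \frac{23}{s}\right)\right) = 4 s \left(- \frac{23}{35} + \frac{23}{s}\right)$)
$t{\left(18 \right)} f{\left(1 \right)} = \left(92 - \frac{1656}{35}\right) 0 = \frac{1564}{35} \cdot 0 = 0$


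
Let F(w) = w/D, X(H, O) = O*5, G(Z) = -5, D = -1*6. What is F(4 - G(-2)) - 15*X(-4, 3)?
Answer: -453/2 ≈ -226.50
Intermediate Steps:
D = -6
X(H, O) = 5*O
F(w) = -w/6 (F(w) = w/(-6) = w*(-1/6) = -w/6)
F(4 - G(-2)) - 15*X(-4, 3) = -(4 - 1*(-5))/6 - 75*3 = -(4 + 5)/6 - 15*15 = -1/6*9 - 225 = -3/2 - 225 = -453/2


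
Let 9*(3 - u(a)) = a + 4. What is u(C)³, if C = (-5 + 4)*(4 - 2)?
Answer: 15625/729 ≈ 21.433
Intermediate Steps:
C = -2 (C = -1*2 = -2)
u(a) = 23/9 - a/9 (u(a) = 3 - (a + 4)/9 = 3 - (4 + a)/9 = 3 + (-4/9 - a/9) = 23/9 - a/9)
u(C)³ = (23/9 - ⅑*(-2))³ = (23/9 + 2/9)³ = (25/9)³ = 15625/729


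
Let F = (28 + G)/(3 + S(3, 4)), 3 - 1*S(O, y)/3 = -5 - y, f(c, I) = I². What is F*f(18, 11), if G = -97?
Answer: -2783/13 ≈ -214.08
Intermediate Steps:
S(O, y) = 24 + 3*y (S(O, y) = 9 - 3*(-5 - y) = 9 + (15 + 3*y) = 24 + 3*y)
F = -23/13 (F = (28 - 97)/(3 + (24 + 3*4)) = -69/(3 + (24 + 12)) = -69/(3 + 36) = -69/39 = -69*1/39 = -23/13 ≈ -1.7692)
F*f(18, 11) = -23/13*11² = -23/13*121 = -2783/13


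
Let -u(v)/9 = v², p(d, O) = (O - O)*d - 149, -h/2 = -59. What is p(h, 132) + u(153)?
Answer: -210830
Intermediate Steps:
h = 118 (h = -2*(-59) = 118)
p(d, O) = -149 (p(d, O) = 0*d - 149 = 0 - 149 = -149)
u(v) = -9*v²
p(h, 132) + u(153) = -149 - 9*153² = -149 - 9*23409 = -149 - 210681 = -210830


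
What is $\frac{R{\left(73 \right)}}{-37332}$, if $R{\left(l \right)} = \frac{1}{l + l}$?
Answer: $- \frac{1}{5450472} \approx -1.8347 \cdot 10^{-7}$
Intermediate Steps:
$R{\left(l \right)} = \frac{1}{2 l}$
$\frac{R{\left(73 \right)}}{-37332} = \frac{\frac{1}{2} \cdot \frac{1}{73}}{-37332} = \frac{1}{2} \cdot \frac{1}{73} \left(- \frac{1}{37332}\right) = \frac{1}{146} \left(- \frac{1}{37332}\right) = - \frac{1}{5450472}$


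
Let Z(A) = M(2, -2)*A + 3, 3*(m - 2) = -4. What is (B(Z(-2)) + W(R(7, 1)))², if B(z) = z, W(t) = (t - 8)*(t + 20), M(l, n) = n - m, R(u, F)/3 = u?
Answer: 2637376/9 ≈ 2.9304e+5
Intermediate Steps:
m = ⅔ (m = 2 + (⅓)*(-4) = 2 - 4/3 = ⅔ ≈ 0.66667)
R(u, F) = 3*u
M(l, n) = -⅔ + n (M(l, n) = n - 1*⅔ = n - ⅔ = -⅔ + n)
Z(A) = 3 - 8*A/3 (Z(A) = (-⅔ - 2)*A + 3 = -8*A/3 + 3 = 3 - 8*A/3)
W(t) = (-8 + t)*(20 + t)
(B(Z(-2)) + W(R(7, 1)))² = ((3 - 8/3*(-2)) + (-160 + (3*7)² + 12*(3*7)))² = ((3 + 16/3) + (-160 + 21² + 12*21))² = (25/3 + (-160 + 441 + 252))² = (25/3 + 533)² = (1624/3)² = 2637376/9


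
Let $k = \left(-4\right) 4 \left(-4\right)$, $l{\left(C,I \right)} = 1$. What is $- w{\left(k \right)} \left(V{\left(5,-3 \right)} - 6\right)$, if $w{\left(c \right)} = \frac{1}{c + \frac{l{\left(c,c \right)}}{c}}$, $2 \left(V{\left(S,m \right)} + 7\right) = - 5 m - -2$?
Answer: $\frac{288}{4097} \approx 0.070295$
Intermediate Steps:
$k = 64$ ($k = \left(-16\right) \left(-4\right) = 64$)
$V{\left(S,m \right)} = -6 - \frac{5 m}{2}$ ($V{\left(S,m \right)} = -7 + \frac{- 5 m - -2}{2} = -7 + \frac{- 5 m + 2}{2} = -7 + \frac{2 - 5 m}{2} = -7 - \left(-1 + \frac{5 m}{2}\right) = -6 - \frac{5 m}{2}$)
$w{\left(c \right)} = \frac{1}{c + \frac{1}{c}}$ ($w{\left(c \right)} = \frac{1}{c + 1 \frac{1}{c}} = \frac{1}{c + \frac{1}{c}}$)
$- w{\left(k \right)} \left(V{\left(5,-3 \right)} - 6\right) = - \frac{64}{1 + 64^{2}} \left(\left(-6 - - \frac{15}{2}\right) - 6\right) = - \frac{64}{1 + 4096} \left(\left(-6 + \frac{15}{2}\right) - 6\right) = - \frac{64}{4097} \left(\frac{3}{2} - 6\right) = - \frac{64 \cdot \frac{1}{4097} \left(-9\right)}{2} = - \frac{64 \left(-9\right)}{4097 \cdot 2} = \left(-1\right) \left(- \frac{288}{4097}\right) = \frac{288}{4097}$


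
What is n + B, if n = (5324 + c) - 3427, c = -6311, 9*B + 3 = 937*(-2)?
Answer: -41603/9 ≈ -4622.6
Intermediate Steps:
B = -1877/9 (B = -⅓ + (937*(-2))/9 = -⅓ + (⅑)*(-1874) = -⅓ - 1874/9 = -1877/9 ≈ -208.56)
n = -4414 (n = (5324 - 6311) - 3427 = -987 - 3427 = -4414)
n + B = -4414 - 1877/9 = -41603/9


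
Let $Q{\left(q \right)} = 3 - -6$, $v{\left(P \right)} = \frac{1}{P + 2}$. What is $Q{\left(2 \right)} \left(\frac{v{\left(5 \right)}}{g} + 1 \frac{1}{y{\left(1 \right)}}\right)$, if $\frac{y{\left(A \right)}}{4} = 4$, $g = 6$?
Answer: $\frac{87}{112} \approx 0.77679$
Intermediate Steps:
$v{\left(P \right)} = \frac{1}{2 + P}$
$Q{\left(q \right)} = 9$ ($Q{\left(q \right)} = 3 + 6 = 9$)
$y{\left(A \right)} = 16$ ($y{\left(A \right)} = 4 \cdot 4 = 16$)
$Q{\left(2 \right)} \left(\frac{v{\left(5 \right)}}{g} + 1 \frac{1}{y{\left(1 \right)}}\right) = 9 \left(\frac{1}{\left(2 + 5\right) 6} + 1 \cdot \frac{1}{16}\right) = 9 \left(\frac{1}{7} \cdot \frac{1}{6} + 1 \cdot \frac{1}{16}\right) = 9 \left(\frac{1}{7} \cdot \frac{1}{6} + \frac{1}{16}\right) = 9 \left(\frac{1}{42} + \frac{1}{16}\right) = 9 \cdot \frac{29}{336} = \frac{87}{112}$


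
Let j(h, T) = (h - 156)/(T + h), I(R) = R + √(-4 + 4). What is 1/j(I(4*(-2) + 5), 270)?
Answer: -89/53 ≈ -1.6792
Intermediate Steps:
I(R) = R (I(R) = R + √0 = R + 0 = R)
j(h, T) = (-156 + h)/(T + h)
1/j(I(4*(-2) + 5), 270) = 1/((-156 + (4*(-2) + 5))/(270 + (4*(-2) + 5))) = 1/((-156 + (-8 + 5))/(270 + (-8 + 5))) = 1/((-156 - 3)/(270 - 3)) = 1/(-159/267) = 1/((1/267)*(-159)) = 1/(-53/89) = -89/53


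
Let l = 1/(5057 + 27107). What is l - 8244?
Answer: -265160015/32164 ≈ -8244.0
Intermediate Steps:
l = 1/32164 ≈ 3.1091e-5
l - 8244 = 1/32164 - 8244 = -265160015/32164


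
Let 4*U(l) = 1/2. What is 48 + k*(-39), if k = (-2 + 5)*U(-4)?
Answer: 267/8 ≈ 33.375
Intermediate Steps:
U(l) = 1/8 (U(l) = (1/4)/2 = (1/4)*(1/2) = 1/8)
k = 3/8 (k = (-2 + 5)*(1/8) = 3*(1/8) = 3/8 ≈ 0.37500)
48 + k*(-39) = 48 + (3/8)*(-39) = 48 - 117/8 = 267/8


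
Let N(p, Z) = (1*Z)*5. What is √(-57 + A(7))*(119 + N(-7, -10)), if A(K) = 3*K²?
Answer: 207*√10 ≈ 654.59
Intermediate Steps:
N(p, Z) = 5*Z (N(p, Z) = Z*5 = 5*Z)
√(-57 + A(7))*(119 + N(-7, -10)) = √(-57 + 3*7²)*(119 + 5*(-10)) = √(-57 + 3*49)*(119 - 50) = √(-57 + 147)*69 = √90*69 = (3*√10)*69 = 207*√10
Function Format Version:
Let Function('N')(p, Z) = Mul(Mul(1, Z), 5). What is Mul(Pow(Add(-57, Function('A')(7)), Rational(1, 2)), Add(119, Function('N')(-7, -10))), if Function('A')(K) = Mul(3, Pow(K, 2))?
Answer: Mul(207, Pow(10, Rational(1, 2))) ≈ 654.59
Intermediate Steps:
Function('N')(p, Z) = Mul(5, Z) (Function('N')(p, Z) = Mul(Z, 5) = Mul(5, Z))
Mul(Pow(Add(-57, Function('A')(7)), Rational(1, 2)), Add(119, Function('N')(-7, -10))) = Mul(Pow(Add(-57, Mul(3, Pow(7, 2))), Rational(1, 2)), Add(119, Mul(5, -10))) = Mul(Pow(Add(-57, Mul(3, 49)), Rational(1, 2)), Add(119, -50)) = Mul(Pow(Add(-57, 147), Rational(1, 2)), 69) = Mul(Pow(90, Rational(1, 2)), 69) = Mul(Mul(3, Pow(10, Rational(1, 2))), 69) = Mul(207, Pow(10, Rational(1, 2)))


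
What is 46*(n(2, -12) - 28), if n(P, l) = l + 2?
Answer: -1748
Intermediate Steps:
n(P, l) = 2 + l
46*(n(2, -12) - 28) = 46*((2 - 12) - 28) = 46*(-10 - 28) = 46*(-38) = -1748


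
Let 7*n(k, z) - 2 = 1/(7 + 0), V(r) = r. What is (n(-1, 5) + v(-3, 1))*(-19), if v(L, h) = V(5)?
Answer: -4940/49 ≈ -100.82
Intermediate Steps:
v(L, h) = 5
n(k, z) = 15/49 (n(k, z) = 2/7 + 1/(7*(7 + 0)) = 2/7 + (1/7)/7 = 2/7 + (1/7)*(1/7) = 2/7 + 1/49 = 15/49)
(n(-1, 5) + v(-3, 1))*(-19) = (15/49 + 5)*(-19) = (260/49)*(-19) = -4940/49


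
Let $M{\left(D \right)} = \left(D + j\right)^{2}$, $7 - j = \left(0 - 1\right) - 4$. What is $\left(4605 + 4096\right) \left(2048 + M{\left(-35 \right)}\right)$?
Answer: $22422477$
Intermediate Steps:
$j = 12$ ($j = 7 - \left(\left(0 - 1\right) - 4\right) = 7 - \left(-1 - 4\right) = 7 - -5 = 7 + 5 = 12$)
$M{\left(D \right)} = \left(12 + D\right)^{2}$ ($M{\left(D \right)} = \left(D + 12\right)^{2} = \left(12 + D\right)^{2}$)
$\left(4605 + 4096\right) \left(2048 + M{\left(-35 \right)}\right) = \left(4605 + 4096\right) \left(2048 + \left(12 - 35\right)^{2}\right) = 8701 \left(2048 + \left(-23\right)^{2}\right) = 8701 \left(2048 + 529\right) = 8701 \cdot 2577 = 22422477$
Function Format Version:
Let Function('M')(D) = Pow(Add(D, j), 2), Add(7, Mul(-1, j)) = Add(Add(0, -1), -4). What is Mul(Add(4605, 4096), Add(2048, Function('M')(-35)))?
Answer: 22422477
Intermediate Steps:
j = 12 (j = Add(7, Mul(-1, Add(Add(0, -1), -4))) = Add(7, Mul(-1, Add(-1, -4))) = Add(7, Mul(-1, -5)) = Add(7, 5) = 12)
Function('M')(D) = Pow(Add(12, D), 2) (Function('M')(D) = Pow(Add(D, 12), 2) = Pow(Add(12, D), 2))
Mul(Add(4605, 4096), Add(2048, Function('M')(-35))) = Mul(Add(4605, 4096), Add(2048, Pow(Add(12, -35), 2))) = Mul(8701, Add(2048, Pow(-23, 2))) = Mul(8701, Add(2048, 529)) = Mul(8701, 2577) = 22422477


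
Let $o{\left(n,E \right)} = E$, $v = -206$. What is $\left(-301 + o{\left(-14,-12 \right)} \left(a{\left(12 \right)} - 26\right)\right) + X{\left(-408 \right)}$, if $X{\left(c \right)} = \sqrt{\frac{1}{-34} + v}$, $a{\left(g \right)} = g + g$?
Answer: $-277 + \frac{i \sqrt{238170}}{34} \approx -277.0 + 14.354 i$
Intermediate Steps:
$a{\left(g \right)} = 2 g$
$X{\left(c \right)} = \frac{i \sqrt{238170}}{34}$ ($X{\left(c \right)} = \sqrt{\frac{1}{-34} - 206} = \sqrt{- \frac{1}{34} - 206} = \sqrt{- \frac{7005}{34}} = \frac{i \sqrt{238170}}{34}$)
$\left(-301 + o{\left(-14,-12 \right)} \left(a{\left(12 \right)} - 26\right)\right) + X{\left(-408 \right)} = \left(-301 - 12 \left(2 \cdot 12 - 26\right)\right) + \frac{i \sqrt{238170}}{34} = \left(-301 - 12 \left(24 - 26\right)\right) + \frac{i \sqrt{238170}}{34} = \left(-301 - -24\right) + \frac{i \sqrt{238170}}{34} = \left(-301 + 24\right) + \frac{i \sqrt{238170}}{34} = -277 + \frac{i \sqrt{238170}}{34}$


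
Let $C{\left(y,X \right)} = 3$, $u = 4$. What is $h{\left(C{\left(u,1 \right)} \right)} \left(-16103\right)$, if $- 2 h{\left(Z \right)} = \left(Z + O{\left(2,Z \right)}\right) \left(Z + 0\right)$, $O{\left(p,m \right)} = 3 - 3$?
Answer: $\frac{144927}{2} \approx 72464.0$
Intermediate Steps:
$O{\left(p,m \right)} = 0$
$h{\left(Z \right)} = - \frac{Z^{2}}{2}$ ($h{\left(Z \right)} = - \frac{\left(Z + 0\right) \left(Z + 0\right)}{2} = - \frac{Z Z}{2} = - \frac{Z^{2}}{2}$)
$h{\left(C{\left(u,1 \right)} \right)} \left(-16103\right) = - \frac{3^{2}}{2} \left(-16103\right) = \left(- \frac{1}{2}\right) 9 \left(-16103\right) = \left(- \frac{9}{2}\right) \left(-16103\right) = \frac{144927}{2}$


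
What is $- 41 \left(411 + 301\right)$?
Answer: $-29192$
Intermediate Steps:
$- 41 \left(411 + 301\right) = \left(-41\right) 712 = -29192$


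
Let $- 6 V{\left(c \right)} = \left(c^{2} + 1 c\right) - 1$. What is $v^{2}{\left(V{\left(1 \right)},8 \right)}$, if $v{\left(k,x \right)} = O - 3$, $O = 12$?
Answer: $81$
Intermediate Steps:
$V{\left(c \right)} = \frac{1}{6} - \frac{c}{6} - \frac{c^{2}}{6}$ ($V{\left(c \right)} = - \frac{\left(c^{2} + 1 c\right) - 1}{6} = - \frac{\left(c^{2} + c\right) - 1}{6} = - \frac{\left(c + c^{2}\right) - 1}{6} = - \frac{-1 + c + c^{2}}{6} = \frac{1}{6} - \frac{c}{6} - \frac{c^{2}}{6}$)
$v{\left(k,x \right)} = 9$ ($v{\left(k,x \right)} = 12 - 3 = 9$)
$v^{2}{\left(V{\left(1 \right)},8 \right)} = 9^{2} = 81$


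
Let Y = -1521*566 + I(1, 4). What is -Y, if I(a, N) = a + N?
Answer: 860881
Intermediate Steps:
I(a, N) = N + a
Y = -860881 (Y = -1521*566 + (4 + 1) = -860886 + 5 = -860881)
-Y = -1*(-860881) = 860881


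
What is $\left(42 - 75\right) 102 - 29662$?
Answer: $-33028$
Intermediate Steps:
$\left(42 - 75\right) 102 - 29662 = \left(-33\right) 102 - 29662 = -3366 - 29662 = -33028$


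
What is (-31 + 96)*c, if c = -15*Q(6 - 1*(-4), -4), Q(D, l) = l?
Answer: 3900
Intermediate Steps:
c = 60 (c = -15*(-4) = 60)
(-31 + 96)*c = (-31 + 96)*60 = 65*60 = 3900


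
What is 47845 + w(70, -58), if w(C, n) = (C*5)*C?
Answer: 72345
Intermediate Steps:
w(C, n) = 5*C² (w(C, n) = (5*C)*C = 5*C²)
47845 + w(70, -58) = 47845 + 5*70² = 47845 + 5*4900 = 47845 + 24500 = 72345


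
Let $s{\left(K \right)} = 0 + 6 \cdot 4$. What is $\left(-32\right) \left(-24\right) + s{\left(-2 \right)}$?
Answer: $792$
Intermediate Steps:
$s{\left(K \right)} = 24$ ($s{\left(K \right)} = 0 + 24 = 24$)
$\left(-32\right) \left(-24\right) + s{\left(-2 \right)} = \left(-32\right) \left(-24\right) + 24 = 768 + 24 = 792$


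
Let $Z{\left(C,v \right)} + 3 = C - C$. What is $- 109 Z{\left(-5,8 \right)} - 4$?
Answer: $323$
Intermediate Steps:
$Z{\left(C,v \right)} = -3$ ($Z{\left(C,v \right)} = -3 + \left(C - C\right) = -3 + 0 = -3$)
$- 109 Z{\left(-5,8 \right)} - 4 = \left(-109\right) \left(-3\right) - 4 = 327 - 4 = 323$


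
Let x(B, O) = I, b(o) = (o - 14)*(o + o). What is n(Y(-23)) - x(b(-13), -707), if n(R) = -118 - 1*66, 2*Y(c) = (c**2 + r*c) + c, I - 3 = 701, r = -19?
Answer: -888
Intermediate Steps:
b(o) = 2*o*(-14 + o) (b(o) = (-14 + o)*(2*o) = 2*o*(-14 + o))
I = 704 (I = 3 + 701 = 704)
Y(c) = c**2/2 - 9*c (Y(c) = ((c**2 - 19*c) + c)/2 = (c**2 - 18*c)/2 = c**2/2 - 9*c)
x(B, O) = 704
n(R) = -184 (n(R) = -118 - 66 = -184)
n(Y(-23)) - x(b(-13), -707) = -184 - 1*704 = -184 - 704 = -888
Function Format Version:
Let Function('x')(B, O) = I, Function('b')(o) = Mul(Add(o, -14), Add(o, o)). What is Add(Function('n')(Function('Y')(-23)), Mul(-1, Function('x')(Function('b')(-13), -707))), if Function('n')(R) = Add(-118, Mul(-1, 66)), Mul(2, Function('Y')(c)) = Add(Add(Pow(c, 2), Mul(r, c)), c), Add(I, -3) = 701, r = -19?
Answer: -888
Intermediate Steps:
Function('b')(o) = Mul(2, o, Add(-14, o)) (Function('b')(o) = Mul(Add(-14, o), Mul(2, o)) = Mul(2, o, Add(-14, o)))
I = 704 (I = Add(3, 701) = 704)
Function('Y')(c) = Add(Mul(Rational(1, 2), Pow(c, 2)), Mul(-9, c)) (Function('Y')(c) = Mul(Rational(1, 2), Add(Add(Pow(c, 2), Mul(-19, c)), c)) = Mul(Rational(1, 2), Add(Pow(c, 2), Mul(-18, c))) = Add(Mul(Rational(1, 2), Pow(c, 2)), Mul(-9, c)))
Function('x')(B, O) = 704
Function('n')(R) = -184 (Function('n')(R) = Add(-118, -66) = -184)
Add(Function('n')(Function('Y')(-23)), Mul(-1, Function('x')(Function('b')(-13), -707))) = Add(-184, Mul(-1, 704)) = Add(-184, -704) = -888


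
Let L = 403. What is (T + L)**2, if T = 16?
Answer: 175561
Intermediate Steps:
(T + L)**2 = (16 + 403)**2 = 419**2 = 175561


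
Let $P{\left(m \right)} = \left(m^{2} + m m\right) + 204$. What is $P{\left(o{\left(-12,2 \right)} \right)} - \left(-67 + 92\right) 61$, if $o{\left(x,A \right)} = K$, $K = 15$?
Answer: $-871$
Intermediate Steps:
$o{\left(x,A \right)} = 15$
$P{\left(m \right)} = 204 + 2 m^{2}$ ($P{\left(m \right)} = \left(m^{2} + m^{2}\right) + 204 = 2 m^{2} + 204 = 204 + 2 m^{2}$)
$P{\left(o{\left(-12,2 \right)} \right)} - \left(-67 + 92\right) 61 = \left(204 + 2 \cdot 15^{2}\right) - \left(-67 + 92\right) 61 = \left(204 + 2 \cdot 225\right) - 25 \cdot 61 = \left(204 + 450\right) - 1525 = 654 - 1525 = -871$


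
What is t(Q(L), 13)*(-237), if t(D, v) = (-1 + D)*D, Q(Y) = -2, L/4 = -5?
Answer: -1422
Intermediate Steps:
L = -20 (L = 4*(-5) = -20)
t(D, v) = D*(-1 + D)
t(Q(L), 13)*(-237) = -2*(-1 - 2)*(-237) = -2*(-3)*(-237) = 6*(-237) = -1422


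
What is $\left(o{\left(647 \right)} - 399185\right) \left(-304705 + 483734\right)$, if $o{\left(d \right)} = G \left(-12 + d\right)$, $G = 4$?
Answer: $-71010957705$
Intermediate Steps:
$o{\left(d \right)} = -48 + 4 d$ ($o{\left(d \right)} = 4 \left(-12 + d\right) = -48 + 4 d$)
$\left(o{\left(647 \right)} - 399185\right) \left(-304705 + 483734\right) = \left(\left(-48 + 4 \cdot 647\right) - 399185\right) \left(-304705 + 483734\right) = \left(\left(-48 + 2588\right) - 399185\right) 179029 = \left(2540 - 399185\right) 179029 = \left(-396645\right) 179029 = -71010957705$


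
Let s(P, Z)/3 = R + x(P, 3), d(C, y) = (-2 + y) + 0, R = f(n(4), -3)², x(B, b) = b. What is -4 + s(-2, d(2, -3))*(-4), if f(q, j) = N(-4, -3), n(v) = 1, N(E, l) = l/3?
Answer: -52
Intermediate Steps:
N(E, l) = l/3 (N(E, l) = l*(⅓) = l/3)
f(q, j) = -1 (f(q, j) = (⅓)*(-3) = -1)
R = 1 (R = (-1)² = 1)
d(C, y) = -2 + y
s(P, Z) = 12 (s(P, Z) = 3*(1 + 3) = 3*4 = 12)
-4 + s(-2, d(2, -3))*(-4) = -4 + 12*(-4) = -4 - 48 = -52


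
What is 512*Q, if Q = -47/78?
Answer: -12032/39 ≈ -308.51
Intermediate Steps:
Q = -47/78 (Q = -47*1/78 = -47/78 ≈ -0.60256)
512*Q = 512*(-47/78) = -12032/39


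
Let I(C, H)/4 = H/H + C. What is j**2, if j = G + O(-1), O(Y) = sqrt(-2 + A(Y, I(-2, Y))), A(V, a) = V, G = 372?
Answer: (372 + I*sqrt(3))**2 ≈ 1.3838e+5 + 1289.0*I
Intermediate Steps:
I(C, H) = 4 + 4*C (I(C, H) = 4*(H/H + C) = 4*(1 + C) = 4 + 4*C)
O(Y) = sqrt(-2 + Y)
j = 372 + I*sqrt(3) (j = 372 + sqrt(-2 - 1) = 372 + sqrt(-3) = 372 + I*sqrt(3) ≈ 372.0 + 1.732*I)
j**2 = (372 + I*sqrt(3))**2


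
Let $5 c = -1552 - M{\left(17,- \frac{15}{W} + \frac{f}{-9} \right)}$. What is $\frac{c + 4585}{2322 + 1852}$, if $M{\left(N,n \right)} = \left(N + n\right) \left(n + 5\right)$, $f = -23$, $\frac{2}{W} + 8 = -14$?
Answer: $- \frac{84832}{169047} \approx -0.50183$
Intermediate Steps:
$W = - \frac{1}{11}$ ($W = \frac{2}{-8 - 14} = \frac{2}{-22} = 2 \left(- \frac{1}{22}\right) = - \frac{1}{11} \approx -0.090909$)
$M{\left(N,n \right)} = \left(5 + n\right) \left(N + n\right)$ ($M{\left(N,n \right)} = \left(N + n\right) \left(5 + n\right) = \left(5 + n\right) \left(N + n\right)$)
$c = - \frac{541049}{81}$ ($c = \frac{-1552 - \left(\left(- \frac{15}{- \frac{1}{11}} - \frac{23}{-9}\right)^{2} + 5 \cdot 17 + 5 \left(- \frac{15}{- \frac{1}{11}} - \frac{23}{-9}\right) + 17 \left(- \frac{15}{- \frac{1}{11}} - \frac{23}{-9}\right)\right)}{5} = \frac{-1552 - \left(\left(\left(-15\right) \left(-11\right) - - \frac{23}{9}\right)^{2} + 85 + 5 \left(\left(-15\right) \left(-11\right) - - \frac{23}{9}\right) + 17 \left(\left(-15\right) \left(-11\right) - - \frac{23}{9}\right)\right)}{5} = \frac{-1552 - \left(\left(165 + \frac{23}{9}\right)^{2} + 85 + 5 \left(165 + \frac{23}{9}\right) + 17 \left(165 + \frac{23}{9}\right)\right)}{5} = \frac{-1552 - \left(\left(\frac{1508}{9}\right)^{2} + 85 + 5 \cdot \frac{1508}{9} + 17 \cdot \frac{1508}{9}\right)}{5} = \frac{-1552 - \left(\frac{2274064}{81} + 85 + \frac{7540}{9} + \frac{25636}{9}\right)}{5} = \frac{-1552 - \frac{2579533}{81}}{5} = \frac{1}{5} \left(- \frac{2705245}{81}\right) = - \frac{541049}{81} \approx -6679.6$)
$\frac{c + 4585}{2322 + 1852} = \frac{- \frac{541049}{81} + 4585}{2322 + 1852} = - \frac{169664}{81 \cdot 4174} = \left(- \frac{169664}{81}\right) \frac{1}{4174} = - \frac{84832}{169047}$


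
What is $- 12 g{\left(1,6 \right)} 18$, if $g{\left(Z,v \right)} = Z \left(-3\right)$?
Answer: $648$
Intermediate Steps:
$g{\left(Z,v \right)} = - 3 Z$
$- 12 g{\left(1,6 \right)} 18 = - 12 \left(\left(-3\right) 1\right) 18 = \left(-12\right) \left(-3\right) 18 = 36 \cdot 18 = 648$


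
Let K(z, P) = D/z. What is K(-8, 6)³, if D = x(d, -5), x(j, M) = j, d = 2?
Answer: -1/64 ≈ -0.015625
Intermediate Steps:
D = 2
K(z, P) = 2/z
K(-8, 6)³ = (2/(-8))³ = (2*(-⅛))³ = (-¼)³ = -1/64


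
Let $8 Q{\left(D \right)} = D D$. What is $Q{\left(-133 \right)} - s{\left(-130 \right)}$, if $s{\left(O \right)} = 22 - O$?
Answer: $\frac{16473}{8} \approx 2059.1$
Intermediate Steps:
$Q{\left(D \right)} = \frac{D^{2}}{8}$ ($Q{\left(D \right)} = \frac{D D}{8} = \frac{D^{2}}{8}$)
$Q{\left(-133 \right)} - s{\left(-130 \right)} = \frac{\left(-133\right)^{2}}{8} - \left(22 - -130\right) = \frac{1}{8} \cdot 17689 - \left(22 + 130\right) = \frac{17689}{8} - 152 = \frac{16473}{8}$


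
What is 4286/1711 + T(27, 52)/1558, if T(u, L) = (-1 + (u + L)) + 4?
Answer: 83145/32509 ≈ 2.5576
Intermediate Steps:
T(u, L) = 3 + L + u (T(u, L) = (-1 + (L + u)) + 4 = (-1 + L + u) + 4 = 3 + L + u)
4286/1711 + T(27, 52)/1558 = 4286/1711 + (3 + 52 + 27)/1558 = 4286*(1/1711) + 82*(1/1558) = 4286/1711 + 1/19 = 83145/32509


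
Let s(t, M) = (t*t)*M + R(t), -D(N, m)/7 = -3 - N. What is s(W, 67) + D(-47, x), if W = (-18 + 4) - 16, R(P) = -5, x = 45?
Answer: 59987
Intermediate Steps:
D(N, m) = 21 + 7*N (D(N, m) = -7*(-3 - N) = 21 + 7*N)
W = -30 (W = -14 - 16 = -30)
s(t, M) = -5 + M*t² (s(t, M) = (t*t)*M - 5 = t²*M - 5 = M*t² - 5 = -5 + M*t²)
s(W, 67) + D(-47, x) = (-5 + 67*(-30)²) + (21 + 7*(-47)) = (-5 + 67*900) + (21 - 329) = (-5 + 60300) - 308 = 60295 - 308 = 59987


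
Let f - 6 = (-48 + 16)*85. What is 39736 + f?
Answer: 37022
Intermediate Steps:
f = -2714 (f = 6 + (-48 + 16)*85 = 6 - 32*85 = 6 - 2720 = -2714)
39736 + f = 39736 - 2714 = 37022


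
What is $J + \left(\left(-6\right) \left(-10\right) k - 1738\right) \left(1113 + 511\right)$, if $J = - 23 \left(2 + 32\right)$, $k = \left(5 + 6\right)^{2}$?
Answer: $8966946$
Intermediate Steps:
$k = 121$ ($k = 11^{2} = 121$)
$J = -782$ ($J = \left(-23\right) 34 = -782$)
$J + \left(\left(-6\right) \left(-10\right) k - 1738\right) \left(1113 + 511\right) = -782 + \left(\left(-6\right) \left(-10\right) 121 - 1738\right) \left(1113 + 511\right) = -782 + \left(60 \cdot 121 - 1738\right) 1624 = -782 + \left(7260 - 1738\right) 1624 = -782 + 5522 \cdot 1624 = -782 + 8967728 = 8966946$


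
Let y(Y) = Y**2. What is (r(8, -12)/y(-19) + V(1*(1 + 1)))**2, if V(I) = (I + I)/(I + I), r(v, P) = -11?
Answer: 122500/130321 ≈ 0.93999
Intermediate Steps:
V(I) = 1 (V(I) = (2*I)/((2*I)) = (2*I)*(1/(2*I)) = 1)
(r(8, -12)/y(-19) + V(1*(1 + 1)))**2 = (-11/((-19)**2) + 1)**2 = (-11/361 + 1)**2 = (350/361)**2 = 122500/130321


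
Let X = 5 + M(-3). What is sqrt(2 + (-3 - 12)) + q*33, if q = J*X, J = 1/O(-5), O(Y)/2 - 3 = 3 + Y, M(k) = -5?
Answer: I*sqrt(13) ≈ 3.6056*I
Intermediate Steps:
O(Y) = 12 + 2*Y (O(Y) = 6 + 2*(3 + Y) = 6 + (6 + 2*Y) = 12 + 2*Y)
X = 0 (X = 5 - 5 = 0)
J = 1/2 (J = 1/(12 + 2*(-5)) = 1/(12 - 10) = 1/2 ≈ 0.50000)
q = 0 (q = (1/2)*0 = 0)
sqrt(2 + (-3 - 12)) + q*33 = sqrt(2 + (-3 - 12)) + 0*33 = sqrt(2 - 15) + 0 = sqrt(-13) + 0 = I*sqrt(13) + 0 = I*sqrt(13)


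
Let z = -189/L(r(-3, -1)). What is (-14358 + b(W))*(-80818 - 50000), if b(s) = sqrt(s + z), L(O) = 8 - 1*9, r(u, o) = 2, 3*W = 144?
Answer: 1878284844 - 130818*sqrt(237) ≈ 1.8763e+9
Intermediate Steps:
W = 48 (W = (1/3)*144 = 48)
L(O) = -1 (L(O) = 8 - 9 = -1)
z = 189 (z = -189/(-1) = -189*(-1) = 189)
b(s) = sqrt(189 + s) (b(s) = sqrt(s + 189) = sqrt(189 + s))
(-14358 + b(W))*(-80818 - 50000) = (-14358 + sqrt(189 + 48))*(-80818 - 50000) = (-14358 + sqrt(237))*(-130818) = 1878284844 - 130818*sqrt(237)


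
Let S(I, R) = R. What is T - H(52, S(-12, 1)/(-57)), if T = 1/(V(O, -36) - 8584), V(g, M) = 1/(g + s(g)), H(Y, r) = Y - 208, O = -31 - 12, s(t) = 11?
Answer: 42851452/274689 ≈ 156.00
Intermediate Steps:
O = -43
H(Y, r) = -208 + Y
V(g, M) = 1/(11 + g) (V(g, M) = 1/(g + 11) = 1/(11 + g))
T = -32/274689 (T = 1/(1/(11 - 43) - 8584) = 1/(1/(-32) - 8584) = 1/(-1/32 - 8584) = 1/(-274689/32) = -32/274689 ≈ -0.00011650)
T - H(52, S(-12, 1)/(-57)) = -32/274689 - (-208 + 52) = -32/274689 - 1*(-156) = -32/274689 + 156 = 42851452/274689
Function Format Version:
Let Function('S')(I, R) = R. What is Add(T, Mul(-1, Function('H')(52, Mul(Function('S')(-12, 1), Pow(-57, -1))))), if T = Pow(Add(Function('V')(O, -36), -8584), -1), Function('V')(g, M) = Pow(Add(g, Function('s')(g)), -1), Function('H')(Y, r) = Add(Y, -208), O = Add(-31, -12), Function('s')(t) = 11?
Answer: Rational(42851452, 274689) ≈ 156.00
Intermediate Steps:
O = -43
Function('H')(Y, r) = Add(-208, Y)
Function('V')(g, M) = Pow(Add(11, g), -1) (Function('V')(g, M) = Pow(Add(g, 11), -1) = Pow(Add(11, g), -1))
T = Rational(-32, 274689) (T = Pow(Add(Pow(Add(11, -43), -1), -8584), -1) = Pow(Add(Pow(-32, -1), -8584), -1) = Pow(Add(Rational(-1, 32), -8584), -1) = Pow(Rational(-274689, 32), -1) = Rational(-32, 274689) ≈ -0.00011650)
Add(T, Mul(-1, Function('H')(52, Mul(Function('S')(-12, 1), Pow(-57, -1))))) = Add(Rational(-32, 274689), Mul(-1, Add(-208, 52))) = Add(Rational(-32, 274689), Mul(-1, -156)) = Add(Rational(-32, 274689), 156) = Rational(42851452, 274689)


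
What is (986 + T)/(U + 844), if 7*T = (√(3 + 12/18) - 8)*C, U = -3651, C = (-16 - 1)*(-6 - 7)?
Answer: -5134/19649 - 221*√33/58947 ≈ -0.28282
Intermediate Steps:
C = 221 (C = -17*(-13) = 221)
T = -1768/7 + 221*√33/21 (T = ((√(3 + 12/18) - 8)*221)/7 = ((√(3 + 12*(1/18)) - 8)*221)/7 = ((√(3 + ⅔) - 8)*221)/7 = ((√(11/3) - 8)*221)/7 = ((√33/3 - 8)*221)/7 = ((-8 + √33/3)*221)/7 = (-1768 + 221*√33/3)/7 = -1768/7 + 221*√33/21 ≈ -192.12)
(986 + T)/(U + 844) = (986 + (-1768/7 + 221*√33/21))/(-3651 + 844) = (5134/7 + 221*√33/21)/(-2807) = (5134/7 + 221*√33/21)*(-1/2807) = -5134/19649 - 221*√33/58947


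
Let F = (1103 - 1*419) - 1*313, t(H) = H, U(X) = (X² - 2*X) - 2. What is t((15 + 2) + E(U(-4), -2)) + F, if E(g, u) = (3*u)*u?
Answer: 400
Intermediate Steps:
U(X) = -2 + X² - 2*X
E(g, u) = 3*u²
F = 371 (F = (1103 - 419) - 313 = 684 - 313 = 371)
t((15 + 2) + E(U(-4), -2)) + F = ((15 + 2) + 3*(-2)²) + 371 = (17 + 3*4) + 371 = (17 + 12) + 371 = 29 + 371 = 400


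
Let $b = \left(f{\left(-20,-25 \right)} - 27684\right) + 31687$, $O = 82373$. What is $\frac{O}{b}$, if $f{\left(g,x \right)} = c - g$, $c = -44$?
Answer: $\frac{82373}{3979} \approx 20.702$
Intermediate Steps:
$f{\left(g,x \right)} = -44 - g$
$b = 3979$ ($b = \left(\left(-44 - -20\right) - 27684\right) + 31687 = \left(\left(-44 + 20\right) - 27684\right) + 31687 = \left(-24 - 27684\right) + 31687 = -27708 + 31687 = 3979$)
$\frac{O}{b} = \frac{82373}{3979}$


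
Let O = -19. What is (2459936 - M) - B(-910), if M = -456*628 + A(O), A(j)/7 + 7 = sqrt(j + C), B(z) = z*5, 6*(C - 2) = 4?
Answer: 2750903 - 49*I*sqrt(3)/3 ≈ 2.7509e+6 - 28.29*I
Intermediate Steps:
C = 8/3 (C = 2 + (1/6)*4 = 2 + 2/3 = 8/3 ≈ 2.6667)
B(z) = 5*z
A(j) = -49 + 7*sqrt(8/3 + j) (A(j) = -49 + 7*sqrt(j + 8/3) = -49 + 7*sqrt(8/3 + j))
M = -286417 + 49*I*sqrt(3)/3 (M = -456*628 + (-49 + 7*sqrt(24 + 9*(-19))/3) = -286368 + (-49 + 7*sqrt(24 - 171)/3) = -286368 + (-49 + 7*sqrt(-147)/3) = -286368 + (-49 + 7*(7*I*sqrt(3))/3) = -286368 + (-49 + 49*I*sqrt(3)/3) = -286417 + 49*I*sqrt(3)/3 ≈ -2.8642e+5 + 28.29*I)
(2459936 - M) - B(-910) = (2459936 - (-286417 + 49*I*sqrt(3)/3)) - 5*(-910) = (2459936 + (286417 - 49*I*sqrt(3)/3)) - 1*(-4550) = (2746353 - 49*I*sqrt(3)/3) + 4550 = 2750903 - 49*I*sqrt(3)/3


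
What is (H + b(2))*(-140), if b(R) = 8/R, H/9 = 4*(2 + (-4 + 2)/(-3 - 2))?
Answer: -12656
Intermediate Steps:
H = 432/5 (H = 9*(4*(2 + (-4 + 2)/(-3 - 2))) = 9*(4*(2 - 2/(-5))) = 9*(4*(2 - 2*(-1/5))) = 9*(4*(2 + 2/5)) = 9*(4*(12/5)) = 9*(48/5) = 432/5 ≈ 86.400)
(H + b(2))*(-140) = (432/5 + 8/2)*(-140) = (432/5 + 8*(1/2))*(-140) = (432/5 + 4)*(-140) = (452/5)*(-140) = -12656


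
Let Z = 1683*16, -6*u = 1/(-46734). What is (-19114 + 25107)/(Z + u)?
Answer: 1680461172/7550718913 ≈ 0.22256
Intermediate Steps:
u = 1/280404 (u = -⅙/(-46734) = -⅙*(-1/46734) = 1/280404 ≈ 3.5663e-6)
Z = 26928
(-19114 + 25107)/(Z + u) = (-19114 + 25107)/(26928 + 1/280404) = 5993/(7550718913/280404) = 5993*(280404/7550718913) = 1680461172/7550718913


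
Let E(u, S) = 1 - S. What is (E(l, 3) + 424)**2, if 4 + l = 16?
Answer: 178084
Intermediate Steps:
l = 12 (l = -4 + 16 = 12)
(E(l, 3) + 424)**2 = ((1 - 1*3) + 424)**2 = ((1 - 3) + 424)**2 = (-2 + 424)**2 = 422**2 = 178084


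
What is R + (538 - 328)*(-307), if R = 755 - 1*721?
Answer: -64436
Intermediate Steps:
R = 34 (R = 755 - 721 = 34)
R + (538 - 328)*(-307) = 34 + (538 - 328)*(-307) = 34 + 210*(-307) = 34 - 64470 = -64436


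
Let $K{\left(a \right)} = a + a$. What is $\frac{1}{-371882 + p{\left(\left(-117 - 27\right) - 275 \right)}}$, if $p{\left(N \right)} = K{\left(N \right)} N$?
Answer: $- \frac{1}{20760} \approx -4.817 \cdot 10^{-5}$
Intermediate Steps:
$K{\left(a \right)} = 2 a$
$p{\left(N \right)} = 2 N^{2}$ ($p{\left(N \right)} = 2 N N = 2 N^{2}$)
$\frac{1}{-371882 + p{\left(\left(-117 - 27\right) - 275 \right)}} = \frac{1}{-371882 + 2 \left(\left(-117 - 27\right) - 275\right)^{2}} = \frac{1}{-371882 + 2 \left(-144 - 275\right)^{2}} = \frac{1}{-371882 + 2 \left(-419\right)^{2}} = \frac{1}{-371882 + 2 \cdot 175561} = \frac{1}{-371882 + 351122} = \frac{1}{-20760} = - \frac{1}{20760}$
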